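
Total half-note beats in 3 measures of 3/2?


Working:
Time signature 3/2: the bottom number 2 means the half note gets one count
The top number 3 means 3 half-note beats per measure
Total = 3 × 3 measures
= 9 half-note beats


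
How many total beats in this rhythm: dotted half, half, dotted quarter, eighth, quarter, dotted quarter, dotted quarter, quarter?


Beat values:
  dotted half = 3 beats
  half = 2 beats
  dotted quarter = 1.5 beats
  eighth = 0.5 beats
  quarter = 1 beat
  dotted quarter = 1.5 beats
  dotted quarter = 1.5 beats
  quarter = 1 beat
Sum = 3 + 2 + 1.5 + 0.5 + 1 + 1.5 + 1.5 + 1
= 12 beats


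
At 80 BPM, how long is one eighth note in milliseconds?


Working:
One quarter-note beat = 60000 / BPM = 60000 / 80 ms
Eighth note = 1/2 × quarter note
Duration = 1/2 × 60000 / 80 = 30000 / 80
= 375.0 ms


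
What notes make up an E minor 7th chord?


Solution.
Minor 7th chord = root + minor 3rd + perfect 5th + minor 7th
Seventh chords stack in thirds, so the letter names are E-G-B-D
Root: E
Minor 3rd above E: G
Perfect 5th above E: B
Minor 7th above E: D
Chord = E G B D


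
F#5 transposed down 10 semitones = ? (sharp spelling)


Reasoning:
F#5: chromatic position 6 in octave 5 → absolute = 5×12 + 6 = 66
Transpose down 10: 66 - 10 = 56
56 = 4×12 + 8 → G# in octave 4
Result = G#4


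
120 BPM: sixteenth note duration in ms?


One quarter-note beat = 60000 / BPM = 60000 / 120 ms
Sixteenth note = 1/4 × quarter note
Duration = 1/4 × 60000 / 120 = 15000 / 120
= 125.0 ms


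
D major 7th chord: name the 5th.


Working:
Major 7th chord = root + major 3rd + perfect 5th + major 7th
Seventh chords stack in thirds, so the letter names are D-F-A-C
Root: D
Major 3rd above D: F#
Perfect 5th above D: A
Major 7th above D: C#
The 5th = A


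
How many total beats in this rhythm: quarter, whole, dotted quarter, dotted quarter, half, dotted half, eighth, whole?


Reasoning:
Beat values:
  quarter = 1 beat
  whole = 4 beats
  dotted quarter = 1.5 beats
  dotted quarter = 1.5 beats
  half = 2 beats
  dotted half = 3 beats
  eighth = 0.5 beats
  whole = 4 beats
Sum = 1 + 4 + 1.5 + 1.5 + 2 + 3 + 0.5 + 4
= 17.5 beats


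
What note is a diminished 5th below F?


Working:
A 5th spans 5 letter names, so from F we land on B
A diminished 5th = 6 semitones below F
Spell B at that pitch: B
= B


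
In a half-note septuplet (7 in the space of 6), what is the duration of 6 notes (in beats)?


Solution.
Septuplet: 7 notes occupy the space of 6 half notes
Space = 6 × 2 = 12 beats
Each septuplet note = 12 / 7 = 12/7 beats
6 notes = 6 × 12/7 = 72/7
= 72/7 beats


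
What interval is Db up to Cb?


Let's work it out.
Letter names: D → C spans 7 letter names → a 7th
Semitones: Db → Cb = 10 half-steps
A 7th of 10 semitones is a minor 7th
= minor 7th


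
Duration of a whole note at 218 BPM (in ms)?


Let's work it out.
One quarter-note beat = 60000 / BPM = 60000 / 218 ms
Whole note = 4 × quarter note
Duration = 4 × 60000 / 218 = 240000 / 218
= 1100.9 ms


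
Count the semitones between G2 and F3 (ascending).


Let's work it out.
Absolute semitone position = octave×12 + chromatic position
G2: 2×12 + 7 = 31
F3: 3×12 + 5 = 41
Difference = 41 - 31 = 10
= 10 semitones


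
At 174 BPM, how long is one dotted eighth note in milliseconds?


Step by step:
One quarter-note beat = 60000 / BPM = 60000 / 174 ms
Dotted eighth note = 3/4 × quarter note
Duration = 3/4 × 60000 / 174 = 45000 / 174
= 258.6 ms


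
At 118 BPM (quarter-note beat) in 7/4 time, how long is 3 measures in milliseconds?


Quarter-note beat duration = 60000 / 118 ms
Beats per measure (7/4) = 7
One measure = 7 × 60000 / 118 = 420000 / 118 ms
3 measures = 3 × 420000 / 118 = 1260000 / 118
= 10678.0 ms


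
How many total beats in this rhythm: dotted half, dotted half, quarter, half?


Solution.
Beat values:
  dotted half = 3 beats
  dotted half = 3 beats
  quarter = 1 beat
  half = 2 beats
Sum = 3 + 3 + 1 + 2
= 9 beats


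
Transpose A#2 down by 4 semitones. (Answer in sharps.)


Step by step:
A#2: chromatic position 10 in octave 2 → absolute = 2×12 + 10 = 34
Transpose down 4: 34 - 4 = 30
30 = 2×12 + 6 → F# in octave 2
Result = F#2


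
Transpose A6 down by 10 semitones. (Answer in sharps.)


A6: chromatic position 9 in octave 6 → absolute = 6×12 + 9 = 81
Transpose down 10: 81 - 10 = 71
71 = 5×12 + 11 → B in octave 5
Result = B5


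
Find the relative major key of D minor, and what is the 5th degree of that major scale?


Solution.
The relative major shares the key signature and is a minor 3rd above the minor tonic
A minor 3rd above D is F
→ relative major of D minor is F major
F major scale: F G A Bb C D E
= F major; 5th degree = C


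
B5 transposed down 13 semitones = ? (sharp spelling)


Working:
B5: chromatic position 11 in octave 5 → absolute = 5×12 + 11 = 71
Transpose down 13: 71 - 13 = 58
58 = 4×12 + 10 → A# in octave 4
Result = A#4


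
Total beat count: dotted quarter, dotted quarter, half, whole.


Working:
Beat values:
  dotted quarter = 1.5 beats
  dotted quarter = 1.5 beats
  half = 2 beats
  whole = 4 beats
Sum = 1.5 + 1.5 + 2 + 4
= 9 beats


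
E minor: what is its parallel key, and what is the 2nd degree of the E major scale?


Solution.
Parallel keys share the same tonic but differ in mode
E minor → parallel is E major
E major scale: E F# G# A B C# D#
= E major; 2nd degree = F#


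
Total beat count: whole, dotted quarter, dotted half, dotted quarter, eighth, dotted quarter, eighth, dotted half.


Working:
Beat values:
  whole = 4 beats
  dotted quarter = 1.5 beats
  dotted half = 3 beats
  dotted quarter = 1.5 beats
  eighth = 0.5 beats
  dotted quarter = 1.5 beats
  eighth = 0.5 beats
  dotted half = 3 beats
Sum = 4 + 1.5 + 3 + 1.5 + 0.5 + 1.5 + 0.5 + 3
= 15.5 beats


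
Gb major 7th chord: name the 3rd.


Step by step:
Major 7th chord = root + major 3rd + perfect 5th + major 7th
Seventh chords stack in thirds, so the letter names are G-B-D-F
Root: Gb
Major 3rd above Gb: Bb
Perfect 5th above Gb: Db
Major 7th above Gb: F
The 3rd = Bb


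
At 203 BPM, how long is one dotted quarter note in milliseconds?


Working:
One quarter-note beat = 60000 / BPM = 60000 / 203 ms
Dotted quarter note = 3/2 × quarter note
Duration = 3/2 × 60000 / 203 = 90000 / 203
= 443.3 ms


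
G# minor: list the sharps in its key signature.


Solution.
Sharp minor keys follow the circle of fifths: A(0), E(1), B(2), F#(3), C#(4), G#(5), D#(6), A#(7)
G# minor has 5 sharps
Order of sharps: F# C# G# D# A# E# B# → first 5: F#, C#, G#, D#, A#
= F#, C#, G#, D#, A#


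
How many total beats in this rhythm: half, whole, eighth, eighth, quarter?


Reasoning:
Beat values:
  half = 2 beats
  whole = 4 beats
  eighth = 0.5 beats
  eighth = 0.5 beats
  quarter = 1 beat
Sum = 2 + 4 + 0.5 + 0.5 + 1
= 8 beats


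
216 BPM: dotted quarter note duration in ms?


One quarter-note beat = 60000 / BPM = 60000 / 216 ms
Dotted quarter note = 3/2 × quarter note
Duration = 3/2 × 60000 / 216 = 90000 / 216
= 416.7 ms


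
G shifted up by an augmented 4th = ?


Solution.
augmented 4th: 4 letter names, 6 semitones
Letter: G + 3 → C
Pitch: G + 6 semitones, spelled as a C → C#
= C#


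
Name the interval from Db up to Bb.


Let's work it out.
Letter names: D → B spans 6 letter names → a 6th
Semitones: Db → Bb = 9 half-steps
A 6th of 9 semitones is a major 6th
= major 6th


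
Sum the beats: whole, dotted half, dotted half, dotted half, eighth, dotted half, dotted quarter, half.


Step by step:
Beat values:
  whole = 4 beats
  dotted half = 3 beats
  dotted half = 3 beats
  dotted half = 3 beats
  eighth = 0.5 beats
  dotted half = 3 beats
  dotted quarter = 1.5 beats
  half = 2 beats
Sum = 4 + 3 + 3 + 3 + 0.5 + 3 + 1.5 + 2
= 20 beats


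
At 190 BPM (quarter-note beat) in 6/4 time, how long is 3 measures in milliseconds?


Quarter-note beat duration = 60000 / 190 ms
Beats per measure (6/4) = 6
One measure = 6 × 60000 / 190 = 360000 / 190 ms
3 measures = 3 × 360000 / 190 = 1080000 / 190
= 5684.2 ms


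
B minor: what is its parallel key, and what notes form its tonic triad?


Solution.
Parallel keys share the same tonic but differ in mode
B minor → parallel is B major
Tonic triad of B major = B D# F#
= B major; triad = B D# F#


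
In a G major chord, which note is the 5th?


Major triad = root + major 3rd (4 semitones) + perfect 5th (7 semitones)
A triad on G stacks thirds, so the chord tones use letter names G-B-D
Root: G
Major 3rd above G: B
Perfect 5th above G: D
The 5th = D


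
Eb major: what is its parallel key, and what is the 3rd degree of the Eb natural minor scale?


Working:
Parallel keys share the same tonic but differ in mode
Eb major → parallel is Eb minor
Eb natural minor scale: Eb F Gb Ab Bb Cb Db
= Eb minor; 3rd degree = Gb


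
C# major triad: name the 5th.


Reasoning:
Major triad = root + major 3rd (4 semitones) + perfect 5th (7 semitones)
A triad on C# stacks thirds, so the chord tones use letter names C-E-G
Root: C#
Major 3rd above C#: E#
Perfect 5th above C#: G#
The 5th = G#


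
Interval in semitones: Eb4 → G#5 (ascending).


Let's work it out.
Absolute semitone position = octave×12 + chromatic position
Eb4: 4×12 + 3 = 51
G#5: 5×12 + 8 = 68
Difference = 68 - 51 = 17
= 17 semitones


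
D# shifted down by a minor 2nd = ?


minor 2nd: 2 letter names, 1 semitones
Letter: D - 1 → C
Pitch: D# - 1 semitones, spelled as a C → C##
= C##


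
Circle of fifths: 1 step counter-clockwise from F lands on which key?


Step by step:
Each counter-clockwise step moves down a perfect 5th (= up a perfect 4th)
From F: F → Bb
= Bb


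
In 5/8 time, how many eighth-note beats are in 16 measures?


Let's work it out.
Time signature 5/8: the bottom number 8 means the eighth note gets one count
The top number 5 means 5 eighth-note beats per measure
Total = 5 × 16 measures
= 80 eighth-note beats


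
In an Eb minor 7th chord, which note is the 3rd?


Working:
Minor 7th chord = root + minor 3rd + perfect 5th + minor 7th
Seventh chords stack in thirds, so the letter names are E-G-B-D
Root: Eb
Minor 3rd above Eb: Gb
Perfect 5th above Eb: Bb
Minor 7th above Eb: Db
The 3rd = Gb


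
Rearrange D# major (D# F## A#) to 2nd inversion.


Reasoning:
Root position: D# F## A#
2nd inversion: move root and 3rd up an octave
Bass note: A#
Notes (bottom to top) = A# D# F##


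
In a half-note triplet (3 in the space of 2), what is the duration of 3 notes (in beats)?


Reasoning:
Triplet: 3 notes occupy the space of 2 half notes
Space = 2 × 2 = 4 beats
Each triplet note = 4 / 3 = 4/3 beats
3 notes = 3 × 4/3 = 4
= 4 beats


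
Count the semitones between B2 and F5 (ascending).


Reasoning:
Absolute semitone position = octave×12 + chromatic position
B2: 2×12 + 11 = 35
F5: 5×12 + 5 = 65
Difference = 65 - 35 = 30
= 30 semitones


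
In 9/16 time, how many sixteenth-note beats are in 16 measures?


Reasoning:
Time signature 9/16: the bottom number 16 means the sixteenth note gets one count
The top number 9 means 9 sixteenth-note beats per measure
Total = 9 × 16 measures
= 144 sixteenth-note beats


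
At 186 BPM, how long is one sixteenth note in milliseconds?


Working:
One quarter-note beat = 60000 / BPM = 60000 / 186 ms
Sixteenth note = 1/4 × quarter note
Duration = 1/4 × 60000 / 186 = 15000 / 186
= 80.6 ms


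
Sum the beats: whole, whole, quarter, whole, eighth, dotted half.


Step by step:
Beat values:
  whole = 4 beats
  whole = 4 beats
  quarter = 1 beat
  whole = 4 beats
  eighth = 0.5 beats
  dotted half = 3 beats
Sum = 4 + 4 + 1 + 4 + 0.5 + 3
= 16.5 beats


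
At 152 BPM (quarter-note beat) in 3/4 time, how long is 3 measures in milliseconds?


Quarter-note beat duration = 60000 / 152 ms
Beats per measure (3/4) = 3
One measure = 3 × 60000 / 152 = 180000 / 152 ms
3 measures = 3 × 180000 / 152 = 540000 / 152
= 3552.6 ms


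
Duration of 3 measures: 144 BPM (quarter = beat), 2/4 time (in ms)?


Reasoning:
Quarter-note beat duration = 60000 / 144 ms
Beats per measure (2/4) = 2
One measure = 2 × 60000 / 144 = 120000 / 144 ms
3 measures = 3 × 120000 / 144 = 360000 / 144
= 2500.0 ms


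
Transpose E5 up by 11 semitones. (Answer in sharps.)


Let's work it out.
E5: chromatic position 4 in octave 5 → absolute = 5×12 + 4 = 64
Transpose up 11: 64 + 11 = 75
75 = 6×12 + 3 → D# in octave 6
Result = D#6


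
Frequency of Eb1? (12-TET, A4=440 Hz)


f = 440 × 2^(n/12) where n = semitones from A4
Eb1: -42 semitones from A4
f = 440 × 2^(-42/12)
f = 38.89 Hz


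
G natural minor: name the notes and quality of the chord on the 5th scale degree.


Reasoning:
G natural minor scale: G A Bb C D Eb F
Diatonic triad on degree 5 stacks scale notes 5, 7, 2: D F A
D→F = 3 semitones; D→A = 7 semitones → minor triad
= D F A (minor)


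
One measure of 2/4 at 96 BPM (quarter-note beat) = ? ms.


Step by step:
Quarter-note beat duration = 60000 / 96 ms
Beats per measure (2/4) = 2
One measure = 2 × 60000 / 96 = 120000 / 96 ms
= 1250.0 ms


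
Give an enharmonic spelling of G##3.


Step by step:
Enharmonic notes sound the same pitch but are spelled with different letter names
G## and A name the same pitch class
= A3


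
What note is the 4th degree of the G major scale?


Working:
Major scale pattern: W-W-H-W-W-W-H (2-2-1-2-2-2-1 semitones)
Starting from G:
  G + 2 semitones → A
  A + 2 semitones → B
  B + 1 semitone → C
  C + 2 semitones → D
  D + 2 semitones → E
  E + 2 semitones → F#
  F# + 1 semitone → G
Scale: G A B C D E F#
Degree 4 = C


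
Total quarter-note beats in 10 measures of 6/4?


Solution.
Time signature 6/4: the bottom number 4 means the quarter note gets one count
The top number 6 means 6 quarter-note beats per measure
Total = 6 × 10 measures
= 60 quarter-note beats


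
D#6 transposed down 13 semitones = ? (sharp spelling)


Reasoning:
D#6: chromatic position 3 in octave 6 → absolute = 6×12 + 3 = 75
Transpose down 13: 75 - 13 = 62
62 = 5×12 + 2 → D in octave 5
Result = D5


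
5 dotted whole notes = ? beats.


Let's work it out.
Base whole note = 4 beats
Dot 1 adds half the previous value: +2
One dotted whole = 4 + 2 = 6
5 of them = 5 × 6 = 30
= 30 beats


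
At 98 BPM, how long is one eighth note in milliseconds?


Solution.
One quarter-note beat = 60000 / BPM = 60000 / 98 ms
Eighth note = 1/2 × quarter note
Duration = 1/2 × 60000 / 98 = 30000 / 98
= 306.1 ms


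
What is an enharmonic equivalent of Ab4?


Let's work it out.
Enharmonic notes sound the same pitch but are spelled with different letter names
Ab and G# name the same pitch class
= G#4


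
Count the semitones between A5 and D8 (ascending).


Step by step:
Absolute semitone position = octave×12 + chromatic position
A5: 5×12 + 9 = 69
D8: 8×12 + 2 = 98
Difference = 98 - 69 = 29
= 29 semitones


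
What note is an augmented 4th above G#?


Step by step:
A 4th spans 4 letter names, so from G we land on C
An augmented 4th = 6 semitones above G#
Spell C at that pitch: C##
= C##


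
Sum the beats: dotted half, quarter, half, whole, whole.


Solution.
Beat values:
  dotted half = 3 beats
  quarter = 1 beat
  half = 2 beats
  whole = 4 beats
  whole = 4 beats
Sum = 3 + 1 + 2 + 4 + 4
= 14 beats


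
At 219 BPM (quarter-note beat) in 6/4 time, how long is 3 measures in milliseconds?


Let's work it out.
Quarter-note beat duration = 60000 / 219 ms
Beats per measure (6/4) = 6
One measure = 6 × 60000 / 219 = 360000 / 219 ms
3 measures = 3 × 360000 / 219 = 1080000 / 219
= 4931.5 ms


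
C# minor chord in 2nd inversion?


Reasoning:
Root position: C# E G#
2nd inversion: move root and 3rd up an octave
Bass note: G#
Notes (bottom to top) = G# C# E


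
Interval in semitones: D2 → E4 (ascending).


Absolute semitone position = octave×12 + chromatic position
D2: 2×12 + 2 = 26
E4: 4×12 + 4 = 52
Difference = 52 - 26 = 26
= 26 semitones


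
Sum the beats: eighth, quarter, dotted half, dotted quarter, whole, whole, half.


Let's work it out.
Beat values:
  eighth = 0.5 beats
  quarter = 1 beat
  dotted half = 3 beats
  dotted quarter = 1.5 beats
  whole = 4 beats
  whole = 4 beats
  half = 2 beats
Sum = 0.5 + 1 + 3 + 1.5 + 4 + 4 + 2
= 16 beats


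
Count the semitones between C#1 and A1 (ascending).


Let's work it out.
Absolute semitone position = octave×12 + chromatic position
C#1: 1×12 + 1 = 13
A1: 1×12 + 9 = 21
Difference = 21 - 13 = 8
= 8 semitones


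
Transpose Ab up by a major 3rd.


Reasoning:
major 3rd: 3 letter names, 4 semitones
Letter: A + 2 → C
Pitch: Ab + 4 semitones, spelled as a C → C
= C


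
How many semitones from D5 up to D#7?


Solution.
Absolute semitone position = octave×12 + chromatic position
D5: 5×12 + 2 = 62
D#7: 7×12 + 3 = 87
Difference = 87 - 62 = 25
= 25 semitones


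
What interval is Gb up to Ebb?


Solution.
Letter names: G → E spans 6 letter names → a 6th
Semitones: Gb → Ebb = 8 half-steps
A 6th of 8 semitones is a minor 6th
= minor 6th


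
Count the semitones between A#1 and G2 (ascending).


Step by step:
Absolute semitone position = octave×12 + chromatic position
A#1: 1×12 + 10 = 22
G2: 2×12 + 7 = 31
Difference = 31 - 22 = 9
= 9 semitones


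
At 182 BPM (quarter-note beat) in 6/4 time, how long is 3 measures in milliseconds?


Let's work it out.
Quarter-note beat duration = 60000 / 182 ms
Beats per measure (6/4) = 6
One measure = 6 × 60000 / 182 = 360000 / 182 ms
3 measures = 3 × 360000 / 182 = 1080000 / 182
= 5934.1 ms


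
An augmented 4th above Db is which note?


Working:
A 4th spans 4 letter names, so from D we land on G
An augmented 4th = 6 semitones above Db
Spell G at that pitch: G
= G


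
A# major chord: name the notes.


Step by step:
Major triad = root + major 3rd (4 semitones) + perfect 5th (7 semitones)
A triad on A# stacks thirds, so the chord tones use letter names A-C-E
Root: A#
Major 3rd above A#: C##
Perfect 5th above A#: E#
Chord = A# C## E#


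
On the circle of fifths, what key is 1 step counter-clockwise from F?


Each counter-clockwise step moves down a perfect 5th (= up a perfect 4th)
From F: F → Bb
= Bb


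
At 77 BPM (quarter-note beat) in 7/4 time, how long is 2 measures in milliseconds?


Working:
Quarter-note beat duration = 60000 / 77 ms
Beats per measure (7/4) = 7
One measure = 7 × 60000 / 77 = 420000 / 77 ms
2 measures = 2 × 420000 / 77 = 840000 / 77
= 10909.1 ms


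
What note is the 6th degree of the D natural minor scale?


Step by step:
Natural minor scale pattern: W-H-W-W-H-W-W (2-1-2-2-1-2-2 semitones)
Starting from D:
  D + 2 semitones → E
  E + 1 semitone → F
  F + 2 semitones → G
  G + 2 semitones → A
  A + 1 semitone → Bb
  Bb + 2 semitones → C
  C + 2 semitones → D
Scale: D E F G A Bb C
Degree 6 = Bb


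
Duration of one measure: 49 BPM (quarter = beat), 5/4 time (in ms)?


Let's work it out.
Quarter-note beat duration = 60000 / 49 ms
Beats per measure (5/4) = 5
One measure = 5 × 60000 / 49 = 300000 / 49 ms
= 6122.4 ms


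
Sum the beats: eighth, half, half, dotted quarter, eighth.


Reasoning:
Beat values:
  eighth = 0.5 beats
  half = 2 beats
  half = 2 beats
  dotted quarter = 1.5 beats
  eighth = 0.5 beats
Sum = 0.5 + 2 + 2 + 1.5 + 0.5
= 6.5 beats


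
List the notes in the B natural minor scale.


Natural minor scale pattern: W-H-W-W-H-W-W (2-1-2-2-1-2-2 semitones)
Starting from B:
  B + 2 semitones → C#
  C# + 1 semitone → D
  D + 2 semitones → E
  E + 2 semitones → F#
  F# + 1 semitone → G
  G + 2 semitones → A
  A + 2 semitones → B
Scale = B C# D E F# G A


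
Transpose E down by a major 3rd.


Let's work it out.
major 3rd: 3 letter names, 4 semitones
Letter: E - 2 → C
Pitch: E - 4 semitones, spelled as a C → C
= C


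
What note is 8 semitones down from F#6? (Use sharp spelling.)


Reasoning:
F#6: chromatic position 6 in octave 6 → absolute = 6×12 + 6 = 78
Transpose down 8: 78 - 8 = 70
70 = 5×12 + 10 → A# in octave 5
Result = A#5


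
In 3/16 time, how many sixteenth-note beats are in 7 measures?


Working:
Time signature 3/16: the bottom number 16 means the sixteenth note gets one count
The top number 3 means 3 sixteenth-note beats per measure
Total = 3 × 7 measures
= 21 sixteenth-note beats


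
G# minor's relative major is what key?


Working:
The relative major shares the key signature and is a minor 3rd above the minor tonic
A minor 3rd above G# is B
→ relative major of G# minor is B major
= B major


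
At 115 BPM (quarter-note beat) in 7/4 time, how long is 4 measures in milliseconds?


Quarter-note beat duration = 60000 / 115 ms
Beats per measure (7/4) = 7
One measure = 7 × 60000 / 115 = 420000 / 115 ms
4 measures = 4 × 420000 / 115 = 1680000 / 115
= 14608.7 ms


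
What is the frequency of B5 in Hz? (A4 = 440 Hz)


Solution.
f = 440 × 2^(n/12) where n = semitones from A4
B5: 14 semitones from A4
f = 440 × 2^(14/12)
f = 987.77 Hz


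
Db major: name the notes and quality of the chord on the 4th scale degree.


Solution.
Db major scale: Db Eb F Gb Ab Bb C
Diatonic triad on degree 4 stacks scale notes 4, 6, 1: Gb Bb Db
Gb→Bb = 4 semitones; Gb→Db = 7 semitones → major triad
= Gb Bb Db (major)


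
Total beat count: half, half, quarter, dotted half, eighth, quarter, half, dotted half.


Reasoning:
Beat values:
  half = 2 beats
  half = 2 beats
  quarter = 1 beat
  dotted half = 3 beats
  eighth = 0.5 beats
  quarter = 1 beat
  half = 2 beats
  dotted half = 3 beats
Sum = 2 + 2 + 1 + 3 + 0.5 + 1 + 2 + 3
= 14.5 beats


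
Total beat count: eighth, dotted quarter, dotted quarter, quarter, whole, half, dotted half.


Solution.
Beat values:
  eighth = 0.5 beats
  dotted quarter = 1.5 beats
  dotted quarter = 1.5 beats
  quarter = 1 beat
  whole = 4 beats
  half = 2 beats
  dotted half = 3 beats
Sum = 0.5 + 1.5 + 1.5 + 1 + 4 + 2 + 3
= 13.5 beats


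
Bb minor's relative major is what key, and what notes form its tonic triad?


The relative major shares the key signature and is a minor 3rd above the minor tonic
A minor 3rd above Bb is Db
→ relative major of Bb minor is Db major
Tonic triad of Db major = root + major 3rd + perfect 5th = Db F Ab
= Db major; triad = Db F Ab


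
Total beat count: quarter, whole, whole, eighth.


Beat values:
  quarter = 1 beat
  whole = 4 beats
  whole = 4 beats
  eighth = 0.5 beats
Sum = 1 + 4 + 4 + 0.5
= 9.5 beats


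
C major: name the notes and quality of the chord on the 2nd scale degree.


Step by step:
C major scale: C D E F G A B
Diatonic triad on degree 2 stacks scale notes 2, 4, 6: D F A
D→F = 3 semitones; D→A = 7 semitones → minor triad
= D F A (minor)


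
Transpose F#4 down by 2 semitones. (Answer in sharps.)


Reasoning:
F#4: chromatic position 6 in octave 4 → absolute = 4×12 + 6 = 54
Transpose down 2: 54 - 2 = 52
52 = 4×12 + 4 → E in octave 4
Result = E4


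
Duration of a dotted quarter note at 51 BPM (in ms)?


Step by step:
One quarter-note beat = 60000 / BPM = 60000 / 51 ms
Dotted quarter note = 3/2 × quarter note
Duration = 3/2 × 60000 / 51 = 90000 / 51
= 1764.7 ms


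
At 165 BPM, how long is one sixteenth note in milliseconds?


One quarter-note beat = 60000 / BPM = 60000 / 165 ms
Sixteenth note = 1/4 × quarter note
Duration = 1/4 × 60000 / 165 = 15000 / 165
= 90.9 ms


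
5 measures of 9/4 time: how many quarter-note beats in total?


Working:
Time signature 9/4: the bottom number 4 means the quarter note gets one count
The top number 9 means 9 quarter-note beats per measure
Total = 9 × 5 measures
= 45 quarter-note beats


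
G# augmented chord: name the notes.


Let's work it out.
Augmented triad = root + major 3rd (4 semitones) + augmented 5th (8 semitones)
A triad on G# stacks thirds, so the chord tones use letter names G-B-D
Root: G#
Major 3rd above G#: B#
Augmented 5th above G#: D##
Chord = G# B# D##


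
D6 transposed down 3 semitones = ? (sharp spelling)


Reasoning:
D6: chromatic position 2 in octave 6 → absolute = 6×12 + 2 = 74
Transpose down 3: 74 - 3 = 71
71 = 5×12 + 11 → B in octave 5
Result = B5


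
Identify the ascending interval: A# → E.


Solution.
Letter names: A → E spans 5 letter names → a 5th
Semitones: A# → E = 6 half-steps
A 5th of 6 semitones is a diminished 5th
= diminished 5th


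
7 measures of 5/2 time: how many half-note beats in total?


Step by step:
Time signature 5/2: the bottom number 2 means the half note gets one count
The top number 5 means 5 half-note beats per measure
Total = 5 × 7 measures
= 35 half-note beats


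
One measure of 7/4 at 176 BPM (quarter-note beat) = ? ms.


Solution.
Quarter-note beat duration = 60000 / 176 ms
Beats per measure (7/4) = 7
One measure = 7 × 60000 / 176 = 420000 / 176 ms
= 2386.4 ms


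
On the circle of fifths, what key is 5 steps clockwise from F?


Each clockwise step on the circle of fifths moves up a perfect 5th
From F: F → C → G → D → A → E
= E


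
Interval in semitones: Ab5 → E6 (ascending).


Reasoning:
Absolute semitone position = octave×12 + chromatic position
Ab5: 5×12 + 8 = 68
E6: 6×12 + 4 = 76
Difference = 76 - 68 = 8
= 8 semitones


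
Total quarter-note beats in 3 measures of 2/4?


Let's work it out.
Time signature 2/4: the bottom number 4 means the quarter note gets one count
The top number 2 means 2 quarter-note beats per measure
Total = 2 × 3 measures
= 6 quarter-note beats


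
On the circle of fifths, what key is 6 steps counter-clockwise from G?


Let's work it out.
Each counter-clockwise step moves down a perfect 5th (= up a perfect 4th)
From G: G → C → F → Bb → Eb → Ab → Db
= Db


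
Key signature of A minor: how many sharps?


Sharp minor keys follow the circle of fifths: A(0), E(1), B(2), F#(3), C#(4), G#(5), D#(6), A#(7)
A minor has 0 sharps
= 0 sharps


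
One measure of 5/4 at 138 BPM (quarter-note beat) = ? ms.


Let's work it out.
Quarter-note beat duration = 60000 / 138 ms
Beats per measure (5/4) = 5
One measure = 5 × 60000 / 138 = 300000 / 138 ms
= 2173.9 ms


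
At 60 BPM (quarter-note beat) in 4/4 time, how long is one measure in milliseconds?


Solution.
Quarter-note beat duration = 60000 / 60 ms
Beats per measure (4/4) = 4
One measure = 4 × 60000 / 60 = 240000 / 60 ms
= 4000.0 ms


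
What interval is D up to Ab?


Solution.
Letter names: D → A spans 5 letter names → a 5th
Semitones: D → Ab = 6 half-steps
A 5th of 6 semitones is a diminished 5th
= diminished 5th


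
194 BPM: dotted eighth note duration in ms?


Solution.
One quarter-note beat = 60000 / BPM = 60000 / 194 ms
Dotted eighth note = 3/4 × quarter note
Duration = 3/4 × 60000 / 194 = 45000 / 194
= 232.0 ms


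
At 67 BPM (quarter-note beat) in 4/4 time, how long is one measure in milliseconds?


Working:
Quarter-note beat duration = 60000 / 67 ms
Beats per measure (4/4) = 4
One measure = 4 × 60000 / 67 = 240000 / 67 ms
= 3582.1 ms


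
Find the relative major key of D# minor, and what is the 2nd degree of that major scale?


Reasoning:
The relative major shares the key signature and is a minor 3rd above the minor tonic
A minor 3rd above D# is F#
→ relative major of D# minor is F# major
F# major scale: F# G# A# B C# D# E#
= F# major; 2nd degree = G#


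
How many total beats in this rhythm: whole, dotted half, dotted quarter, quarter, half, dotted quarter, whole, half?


Beat values:
  whole = 4 beats
  dotted half = 3 beats
  dotted quarter = 1.5 beats
  quarter = 1 beat
  half = 2 beats
  dotted quarter = 1.5 beats
  whole = 4 beats
  half = 2 beats
Sum = 4 + 3 + 1.5 + 1 + 2 + 1.5 + 4 + 2
= 19 beats


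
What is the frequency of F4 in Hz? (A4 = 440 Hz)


f = 440 × 2^(n/12) where n = semitones from A4
F4: -4 semitones from A4
f = 440 × 2^(-4/12)
f = 349.23 Hz


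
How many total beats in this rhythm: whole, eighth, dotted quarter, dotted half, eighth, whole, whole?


Beat values:
  whole = 4 beats
  eighth = 0.5 beats
  dotted quarter = 1.5 beats
  dotted half = 3 beats
  eighth = 0.5 beats
  whole = 4 beats
  whole = 4 beats
Sum = 4 + 0.5 + 1.5 + 3 + 0.5 + 4 + 4
= 17.5 beats


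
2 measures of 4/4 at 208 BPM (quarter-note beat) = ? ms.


Quarter-note beat duration = 60000 / 208 ms
Beats per measure (4/4) = 4
One measure = 4 × 60000 / 208 = 240000 / 208 ms
2 measures = 2 × 240000 / 208 = 480000 / 208
= 2307.7 ms


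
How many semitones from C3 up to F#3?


Absolute semitone position = octave×12 + chromatic position
C3: 3×12 + 0 = 36
F#3: 3×12 + 6 = 42
Difference = 42 - 36 = 6
= 6 semitones


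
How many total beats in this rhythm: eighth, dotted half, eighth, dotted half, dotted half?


Step by step:
Beat values:
  eighth = 0.5 beats
  dotted half = 3 beats
  eighth = 0.5 beats
  dotted half = 3 beats
  dotted half = 3 beats
Sum = 0.5 + 3 + 0.5 + 3 + 3
= 10 beats


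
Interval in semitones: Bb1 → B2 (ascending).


Step by step:
Absolute semitone position = octave×12 + chromatic position
Bb1: 1×12 + 10 = 22
B2: 2×12 + 11 = 35
Difference = 35 - 22 = 13
= 13 semitones


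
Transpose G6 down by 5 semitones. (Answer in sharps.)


Reasoning:
G6: chromatic position 7 in octave 6 → absolute = 6×12 + 7 = 79
Transpose down 5: 79 - 5 = 74
74 = 6×12 + 2 → D in octave 6
Result = D6


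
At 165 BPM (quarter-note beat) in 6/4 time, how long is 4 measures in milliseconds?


Reasoning:
Quarter-note beat duration = 60000 / 165 ms
Beats per measure (6/4) = 6
One measure = 6 × 60000 / 165 = 360000 / 165 ms
4 measures = 4 × 360000 / 165 = 1440000 / 165
= 8727.3 ms


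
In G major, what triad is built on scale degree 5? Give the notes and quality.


Reasoning:
G major scale: G A B C D E F#
Diatonic triad on degree 5 stacks scale notes 5, 7, 2: D F# A
D→F# = 4 semitones; D→A = 7 semitones → major triad
= D F# A (major)


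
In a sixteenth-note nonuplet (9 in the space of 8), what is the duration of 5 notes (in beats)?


Reasoning:
Nonuplet: 9 notes occupy the space of 8 sixteenth notes
Space = 8 × 1/4 = 2 beats
Each nonuplet note = 2 / 9 = 2/9 beats
5 notes = 5 × 2/9 = 10/9
= 10/9 beats


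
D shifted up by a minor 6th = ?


minor 6th: 6 letter names, 8 semitones
Letter: D + 5 → B
Pitch: D + 8 semitones, spelled as a B → Bb
= Bb


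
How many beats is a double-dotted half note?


Reasoning:
Base half note = 2 beats
Dot 1 adds half the previous value: +1
Dot 2 adds half the previous value: +1/2
One double-dotted half = 2 + 1 + 1/2 = 7/2
= 7/2 beats


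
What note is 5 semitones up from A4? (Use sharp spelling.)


A4: chromatic position 9 in octave 4 → absolute = 4×12 + 9 = 57
Transpose up 5: 57 + 5 = 62
62 = 5×12 + 2 → D in octave 5
Result = D5


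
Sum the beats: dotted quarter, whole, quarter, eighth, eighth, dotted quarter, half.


Working:
Beat values:
  dotted quarter = 1.5 beats
  whole = 4 beats
  quarter = 1 beat
  eighth = 0.5 beats
  eighth = 0.5 beats
  dotted quarter = 1.5 beats
  half = 2 beats
Sum = 1.5 + 4 + 1 + 0.5 + 0.5 + 1.5 + 2
= 11 beats


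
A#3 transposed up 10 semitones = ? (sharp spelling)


Step by step:
A#3: chromatic position 10 in octave 3 → absolute = 3×12 + 10 = 46
Transpose up 10: 46 + 10 = 56
56 = 4×12 + 8 → G# in octave 4
Result = G#4


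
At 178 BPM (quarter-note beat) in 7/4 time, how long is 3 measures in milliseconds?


Reasoning:
Quarter-note beat duration = 60000 / 178 ms
Beats per measure (7/4) = 7
One measure = 7 × 60000 / 178 = 420000 / 178 ms
3 measures = 3 × 420000 / 178 = 1260000 / 178
= 7078.7 ms


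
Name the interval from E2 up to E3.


Step by step:
Letter names: E → E spans 8 letter names → an octave
Semitones: E2 → E3 = 12 half-steps
An octave of 12 semitones is a perfect octave
= perfect octave


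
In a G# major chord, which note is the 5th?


Major triad = root + major 3rd (4 semitones) + perfect 5th (7 semitones)
A triad on G# stacks thirds, so the chord tones use letter names G-B-D
Root: G#
Major 3rd above G#: B#
Perfect 5th above G#: D#
The 5th = D#


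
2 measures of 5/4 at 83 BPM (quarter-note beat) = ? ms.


Step by step:
Quarter-note beat duration = 60000 / 83 ms
Beats per measure (5/4) = 5
One measure = 5 × 60000 / 83 = 300000 / 83 ms
2 measures = 2 × 300000 / 83 = 600000 / 83
= 7228.9 ms


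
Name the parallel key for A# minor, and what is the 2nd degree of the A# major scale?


Parallel keys share the same tonic but differ in mode
A# minor → parallel is A# major
A# major scale: A# B# C## D# E# F## G##
= A# major; 2nd degree = B#


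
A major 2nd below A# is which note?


A 2nd spans 2 letter names, so from A we land on G
A major 2nd = 2 semitones below A#
Spell G at that pitch: G#
= G#


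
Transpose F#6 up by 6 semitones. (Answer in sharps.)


Solution.
F#6: chromatic position 6 in octave 6 → absolute = 6×12 + 6 = 78
Transpose up 6: 78 + 6 = 84
84 = 7×12 + 0 → C in octave 7
Result = C7


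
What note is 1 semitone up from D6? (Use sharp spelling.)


D6: chromatic position 2 in octave 6 → absolute = 6×12 + 2 = 74
Transpose up 1: 74 + 1 = 75
75 = 6×12 + 3 → D# in octave 6
Result = D#6


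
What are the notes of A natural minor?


Step by step:
Natural minor scale pattern: W-H-W-W-H-W-W (2-1-2-2-1-2-2 semitones)
Starting from A:
  A + 2 semitones → B
  B + 1 semitone → C
  C + 2 semitones → D
  D + 2 semitones → E
  E + 1 semitone → F
  F + 2 semitones → G
  G + 2 semitones → A
Scale = A B C D E F G


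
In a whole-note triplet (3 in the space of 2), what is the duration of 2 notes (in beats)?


Solution.
Triplet: 3 notes occupy the space of 2 whole notes
Space = 2 × 4 = 8 beats
Each triplet note = 8 / 3 = 8/3 beats
2 notes = 2 × 8/3 = 16/3
= 16/3 beats


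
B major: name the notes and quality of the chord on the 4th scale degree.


B major scale: B C# D# E F# G# A#
Diatonic triad on degree 4 stacks scale notes 4, 6, 1: E G# B
E→G# = 4 semitones; E→B = 7 semitones → major triad
= E G# B (major)


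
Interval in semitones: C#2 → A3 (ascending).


Absolute semitone position = octave×12 + chromatic position
C#2: 2×12 + 1 = 25
A3: 3×12 + 9 = 45
Difference = 45 - 25 = 20
= 20 semitones


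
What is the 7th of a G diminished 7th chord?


Working:
Diminished 7th chord = root + minor 3rd + diminished 5th + diminished 7th
Seventh chords stack in thirds, so the letter names are G-B-D-F
Root: G
Minor 3rd above G: Bb
Diminished 5th above G: Db
Diminished 7th above G: Fb
The 7th = Fb


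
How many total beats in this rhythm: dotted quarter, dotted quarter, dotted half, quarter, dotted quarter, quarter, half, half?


Reasoning:
Beat values:
  dotted quarter = 1.5 beats
  dotted quarter = 1.5 beats
  dotted half = 3 beats
  quarter = 1 beat
  dotted quarter = 1.5 beats
  quarter = 1 beat
  half = 2 beats
  half = 2 beats
Sum = 1.5 + 1.5 + 3 + 1 + 1.5 + 1 + 2 + 2
= 13.5 beats


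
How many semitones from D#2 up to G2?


Reasoning:
Absolute semitone position = octave×12 + chromatic position
D#2: 2×12 + 3 = 27
G2: 2×12 + 7 = 31
Difference = 31 - 27 = 4
= 4 semitones


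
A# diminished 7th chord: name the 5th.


Diminished 7th chord = root + minor 3rd + diminished 5th + diminished 7th
Seventh chords stack in thirds, so the letter names are A-C-E-G
Root: A#
Minor 3rd above A#: C#
Diminished 5th above A#: E
Diminished 7th above A#: G
The 5th = E


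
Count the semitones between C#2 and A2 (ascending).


Absolute semitone position = octave×12 + chromatic position
C#2: 2×12 + 1 = 25
A2: 2×12 + 9 = 33
Difference = 33 - 25 = 8
= 8 semitones


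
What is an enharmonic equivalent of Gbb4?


Working:
Enharmonic notes sound the same pitch but are spelled with different letter names
Gbb and F name the same pitch class
= F4


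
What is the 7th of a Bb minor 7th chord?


Minor 7th chord = root + minor 3rd + perfect 5th + minor 7th
Seventh chords stack in thirds, so the letter names are B-D-F-A
Root: Bb
Minor 3rd above Bb: Db
Perfect 5th above Bb: F
Minor 7th above Bb: Ab
The 7th = Ab


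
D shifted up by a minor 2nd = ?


Reasoning:
minor 2nd: 2 letter names, 1 semitones
Letter: D + 1 → E
Pitch: D + 1 semitones, spelled as an E → Eb
= Eb


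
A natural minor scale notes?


Natural minor scale pattern: W-H-W-W-H-W-W (2-1-2-2-1-2-2 semitones)
Starting from A:
  A + 2 semitones → B
  B + 1 semitone → C
  C + 2 semitones → D
  D + 2 semitones → E
  E + 1 semitone → F
  F + 2 semitones → G
  G + 2 semitones → A
Scale = A B C D E F G


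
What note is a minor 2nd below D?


Step by step:
A 2nd spans 2 letter names, so from D we land on C
A minor 2nd = 1 semitone below D
Spell C at that pitch: C#
= C#


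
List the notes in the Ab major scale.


Reasoning:
Major scale pattern: W-W-H-W-W-W-H (2-2-1-2-2-2-1 semitones)
Starting from Ab:
  Ab + 2 semitones → Bb
  Bb + 2 semitones → C
  C + 1 semitone → Db
  Db + 2 semitones → Eb
  Eb + 2 semitones → F
  F + 2 semitones → G
  G + 1 semitone → Ab
Scale = Ab Bb C Db Eb F G


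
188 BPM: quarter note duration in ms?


One quarter-note beat = 60000 / BPM = 60000 / 188 ms
Duration = 60000 / 188
= 319.1 ms


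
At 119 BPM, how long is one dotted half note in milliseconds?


Solution.
One quarter-note beat = 60000 / BPM = 60000 / 119 ms
Dotted half note = 3 × quarter note
Duration = 3 × 60000 / 119 = 180000 / 119
= 1512.6 ms


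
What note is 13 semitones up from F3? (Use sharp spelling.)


F3: chromatic position 5 in octave 3 → absolute = 3×12 + 5 = 41
Transpose up 13: 41 + 13 = 54
54 = 4×12 + 6 → F# in octave 4
Result = F#4


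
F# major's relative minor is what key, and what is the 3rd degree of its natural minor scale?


Working:
The relative minor shares the major's key signature and starts on its 6th degree
6th degree = a major 6th above the tonic; a major 6th above F# is D#
→ relative minor of F# major is D# minor
D# natural minor scale: D# E# F# G# A# B C#
= D# minor; 3rd degree = F#


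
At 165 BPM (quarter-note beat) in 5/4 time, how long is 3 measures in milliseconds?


Quarter-note beat duration = 60000 / 165 ms
Beats per measure (5/4) = 5
One measure = 5 × 60000 / 165 = 300000 / 165 ms
3 measures = 3 × 300000 / 165 = 900000 / 165
= 5454.5 ms


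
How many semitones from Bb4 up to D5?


Absolute semitone position = octave×12 + chromatic position
Bb4: 4×12 + 10 = 58
D5: 5×12 + 2 = 62
Difference = 62 - 58 = 4
= 4 semitones


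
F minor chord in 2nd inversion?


Let's work it out.
Root position: F Ab C
2nd inversion: move root and 3rd up an octave
Bass note: C
Notes (bottom to top) = C F Ab


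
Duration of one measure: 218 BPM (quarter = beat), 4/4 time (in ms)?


Quarter-note beat duration = 60000 / 218 ms
Beats per measure (4/4) = 4
One measure = 4 × 60000 / 218 = 240000 / 218 ms
= 1100.9 ms


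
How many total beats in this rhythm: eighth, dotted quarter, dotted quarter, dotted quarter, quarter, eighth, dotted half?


Step by step:
Beat values:
  eighth = 0.5 beats
  dotted quarter = 1.5 beats
  dotted quarter = 1.5 beats
  dotted quarter = 1.5 beats
  quarter = 1 beat
  eighth = 0.5 beats
  dotted half = 3 beats
Sum = 0.5 + 1.5 + 1.5 + 1.5 + 1 + 0.5 + 3
= 9.5 beats


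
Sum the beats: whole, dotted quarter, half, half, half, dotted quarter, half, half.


Reasoning:
Beat values:
  whole = 4 beats
  dotted quarter = 1.5 beats
  half = 2 beats
  half = 2 beats
  half = 2 beats
  dotted quarter = 1.5 beats
  half = 2 beats
  half = 2 beats
Sum = 4 + 1.5 + 2 + 2 + 2 + 1.5 + 2 + 2
= 17 beats
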